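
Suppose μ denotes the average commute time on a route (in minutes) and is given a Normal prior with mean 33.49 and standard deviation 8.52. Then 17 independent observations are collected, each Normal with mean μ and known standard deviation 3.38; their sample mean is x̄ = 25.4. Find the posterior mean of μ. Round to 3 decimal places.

Prior precision 1/τ₀² = 1/8.52² = 0.0137759; data precision n/σ² = 17/3.38² = 1.48804.
Posterior precision = 0.0137759 + 1.48804 = 1.50182.
Posterior mean = (0.0137759·33.49 + 1.48804·25.4) / 1.50182 = 25.474.

Posterior mean ≈ 25.474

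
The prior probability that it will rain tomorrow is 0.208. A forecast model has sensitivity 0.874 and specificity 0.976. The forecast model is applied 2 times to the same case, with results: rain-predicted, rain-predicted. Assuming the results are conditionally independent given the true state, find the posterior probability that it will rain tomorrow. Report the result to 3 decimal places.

Let H be the event that it will rain tomorrow; start with P(H) = 0.208. P('rain-predicted'|H) = 0.874, P('rain-predicted'|¬H) = 0.024.
Update on result 1 ('rain-predicted'): P(H) ← 0.874·0.2080 / (0.874·0.2080 + 0.024·0.7920) = 0.18179/0.20080 = 0.9053.
Update on result 2 ('rain-predicted'): P(H) ← 0.874·0.9053 / (0.874·0.9053 + 0.024·0.0947) = 0.79127/0.79354 = 0.9971.

Posterior P(H) ≈ 0.997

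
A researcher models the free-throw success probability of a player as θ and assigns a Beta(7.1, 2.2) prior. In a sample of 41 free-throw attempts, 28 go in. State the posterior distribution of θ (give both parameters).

The binomial likelihood is conjugate to the Beta prior: with 28 successes and 13 failures, the posterior is Beta(7.1+28, 2.2+13) = Beta(35.1, 15.2).

Posterior: Beta(35.1, 15.2)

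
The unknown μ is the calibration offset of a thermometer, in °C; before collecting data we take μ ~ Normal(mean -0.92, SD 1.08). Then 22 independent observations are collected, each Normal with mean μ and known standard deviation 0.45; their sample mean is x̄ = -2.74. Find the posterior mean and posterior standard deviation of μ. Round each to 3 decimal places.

Posterior mean ≈ -2.726; posterior SD ≈ 0.096

Prior precision 1/τ₀² = 1/1.08² = 0.857339; data precision n/σ² = 22/0.45² = 108.642.
Posterior precision = 0.857339 + 108.642 = 109.499, giving posterior SD = 1/√109.499 = 0.096.
Posterior mean = (0.857339·-0.92 + 108.642·-2.74) / 109.499 = -2.726.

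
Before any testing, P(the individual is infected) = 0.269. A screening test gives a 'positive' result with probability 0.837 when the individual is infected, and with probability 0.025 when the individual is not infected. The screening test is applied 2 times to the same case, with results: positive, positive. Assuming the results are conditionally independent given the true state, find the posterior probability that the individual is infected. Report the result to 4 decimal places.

With H the event that the individual is infected, the joint likelihood of the observed sequence is P(data|H) = 0.837·0.837 = 0.70057 and P(data|¬H) = 0.025·0.025 = 0.00062500.
Bayes: P(H|data) = 0.269·0.70057 / (0.269·0.70057 + 0.731·0.00062500) = 0.18845/0.18891 = 0.9976.

Posterior P(H) ≈ 0.9976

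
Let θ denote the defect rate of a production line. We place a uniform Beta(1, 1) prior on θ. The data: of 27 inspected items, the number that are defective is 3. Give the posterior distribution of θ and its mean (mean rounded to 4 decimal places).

Posterior: Beta(4, 25); mean ≈ 0.1379

Observing 3 successes and 24 failures updates Beta(1, 1) by adding the success and failure counts to the two shape parameters: α = 1+3 = 4, β = 1+24 = 25.
Posterior mean = α/(α+β) = 4/29 = 0.1379.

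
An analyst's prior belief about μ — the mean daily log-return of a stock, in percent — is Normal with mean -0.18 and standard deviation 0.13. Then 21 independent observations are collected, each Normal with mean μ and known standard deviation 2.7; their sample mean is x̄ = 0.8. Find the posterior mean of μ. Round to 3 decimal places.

With known σ, the Normal prior is conjugate. Weight on the data is w = (n/σ²)/(n/σ² + 1/τ₀²) = 2.88066/(2.88066+59.1716) = 0.046423.
Posterior mean = w·x̄ + (1−w)·μ₀ = 0.046423·0.8 + 0.95358·-0.18 = -0.135.

Posterior mean ≈ -0.135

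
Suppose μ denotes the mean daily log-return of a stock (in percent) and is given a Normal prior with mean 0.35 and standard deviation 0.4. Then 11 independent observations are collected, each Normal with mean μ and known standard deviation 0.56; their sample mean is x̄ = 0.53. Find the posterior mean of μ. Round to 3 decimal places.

Posterior mean ≈ 0.503

With known σ, the Normal prior is conjugate. Weight on the data is w = (n/σ²)/(n/σ² + 1/τ₀²) = 35.0765/(35.0765+6.25000) = 0.84877.
Posterior mean = w·x̄ + (1−w)·μ₀ = 0.84877·0.53 + 0.15123·0.35 = 0.503.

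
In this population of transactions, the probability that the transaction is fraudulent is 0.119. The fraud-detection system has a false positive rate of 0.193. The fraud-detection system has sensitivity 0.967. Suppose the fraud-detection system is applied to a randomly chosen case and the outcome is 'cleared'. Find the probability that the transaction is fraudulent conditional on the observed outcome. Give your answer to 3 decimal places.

P(H | E) ≈ 0.005

Let H be the event that the transaction is fraudulent. P(H) = 0.119, so P(¬H) = 0.881. With E the 'cleared' result, P(E|H) = 0.033 and P(E|¬H) = 0.807.
P(E) = 0.033·0.119 + 0.807·0.881 = 0.0039270 + 0.71097 = 0.71489.
By Bayes' theorem, P(H|E) = 0.0039270 / 0.71489 = 0.005.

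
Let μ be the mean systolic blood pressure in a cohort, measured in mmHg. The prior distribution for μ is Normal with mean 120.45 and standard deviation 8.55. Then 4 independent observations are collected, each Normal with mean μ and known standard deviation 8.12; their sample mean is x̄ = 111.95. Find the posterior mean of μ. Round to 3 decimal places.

With known σ, the Normal prior is conjugate. Weight on the data is w = (n/σ²)/(n/σ² + 1/τ₀²) = 0.0606664/(0.0606664+0.0136794) = 0.81600.
Posterior mean = w·x̄ + (1−w)·μ₀ = 0.81600·111.95 + 0.18400·120.45 = 113.514.

Posterior mean ≈ 113.514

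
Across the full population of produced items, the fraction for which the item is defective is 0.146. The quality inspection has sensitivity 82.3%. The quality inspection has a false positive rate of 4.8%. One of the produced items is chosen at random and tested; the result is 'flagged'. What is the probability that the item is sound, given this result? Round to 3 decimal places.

Let H be the event that the item is defective. P(H) = 0.146, so P(¬H) = 0.854. With E the 'flagged' result, P(E|H) = 0.823 and P(E|¬H) = 0.048.
P(E) = 0.823·0.146 + 0.048·0.854 = 0.12016 + 0.040992 = 0.16115.
By Bayes' theorem, P(H|E) = 0.12016 / 0.16115 = 0.746. Hence P(¬H|E) = 1 − 0.746 = 0.254.

P(¬H | E) ≈ 0.254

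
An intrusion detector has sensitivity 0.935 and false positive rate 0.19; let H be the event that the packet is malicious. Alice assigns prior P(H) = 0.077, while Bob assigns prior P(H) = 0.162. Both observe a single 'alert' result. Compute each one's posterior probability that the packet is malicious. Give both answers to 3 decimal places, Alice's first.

The likelihood ratio for an 'alert' result is 0.935/0.19 = 4.9211.
Alice: prior odds 0.077/0.923 = 0.083424; posterior odds 0.41053; posterior probability 0.291.
Bob: prior odds 0.162/0.838 = 0.19332; posterior odds 0.95133; posterior probability 0.488.

Alice: 0.291; Bob: 0.488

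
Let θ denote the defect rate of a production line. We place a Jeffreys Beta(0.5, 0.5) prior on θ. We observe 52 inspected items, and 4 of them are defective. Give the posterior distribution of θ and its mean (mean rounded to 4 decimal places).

The binomial likelihood is conjugate to the Beta prior: with 4 successes and 48 failures, the posterior is Beta(0.5+4, 0.5+48) = Beta(4.5, 48.5).
Posterior mean = α/(α+β) = 4.5/53 = 0.0849.

Posterior: Beta(4.5, 48.5); mean ≈ 0.0849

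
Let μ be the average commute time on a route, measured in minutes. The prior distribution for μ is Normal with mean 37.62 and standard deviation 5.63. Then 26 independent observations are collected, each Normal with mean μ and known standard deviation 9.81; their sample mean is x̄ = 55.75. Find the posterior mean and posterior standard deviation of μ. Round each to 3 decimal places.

Posterior mean ≈ 53.854; posterior SD ≈ 1.821

With known σ, the Normal prior is conjugate. Weight on the data is w = (n/σ²)/(n/σ² + 1/τ₀²) = 0.270169/(0.270169+0.0315488) = 0.89544.
Posterior mean = w·x̄ + (1−w)·μ₀ = 0.89544·55.75 + 0.10456·37.62 = 53.854. Posterior variance = 1/(0.270169+0.0315488) = 3.31436, so SD = 1.821.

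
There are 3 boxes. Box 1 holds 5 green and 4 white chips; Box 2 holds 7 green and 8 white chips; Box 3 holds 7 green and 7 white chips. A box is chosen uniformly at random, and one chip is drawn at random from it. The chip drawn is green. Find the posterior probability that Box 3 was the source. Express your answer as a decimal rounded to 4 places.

Posterior probability ≈ 0.3285

Tabulate prior·likelihood by source: [1] prior 0.333333, lik 0.5556, product 0.1852; [2] prior 0.333333, lik 0.4667, product 0.1556; [3] prior 0.333333, lik 0.5, product 0.1667.
Normalizing constant = 0.50741; the posterior for Box 3 is its product over the sum, 0.1667/0.50741 = 0.3285.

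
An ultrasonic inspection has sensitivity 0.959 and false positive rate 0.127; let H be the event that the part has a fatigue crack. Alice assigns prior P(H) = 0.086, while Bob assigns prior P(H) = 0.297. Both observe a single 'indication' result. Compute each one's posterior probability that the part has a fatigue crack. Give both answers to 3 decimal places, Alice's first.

The likelihood ratio for an 'indication' result is 0.959/0.127 = 7.5512.
Alice: prior odds 0.086/0.914 = 0.094092; posterior odds 0.71051; posterior probability 0.415.
Bob: prior odds 0.297/0.703 = 0.42248; posterior odds 3.1902; posterior probability 0.761.

Alice: 0.415; Bob: 0.761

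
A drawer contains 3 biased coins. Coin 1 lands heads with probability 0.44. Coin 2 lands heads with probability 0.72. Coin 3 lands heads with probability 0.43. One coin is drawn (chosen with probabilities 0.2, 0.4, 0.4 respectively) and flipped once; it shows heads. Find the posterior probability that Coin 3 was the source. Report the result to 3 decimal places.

Posterior probability ≈ 0.314

P(heads|C1) = 0.44; P(heads|C2) = 0.72; P(heads|C3) = 0.43.
Prior × likelihood for each source: 0.2·0.44=0.08800, 0.4·0.72=0.2880, 0.4·0.43=0.1720. Summing gives P(heads) = 0.54800.
P(Coin 3 | heads) = 0.1720 / 0.54800 = 0.314.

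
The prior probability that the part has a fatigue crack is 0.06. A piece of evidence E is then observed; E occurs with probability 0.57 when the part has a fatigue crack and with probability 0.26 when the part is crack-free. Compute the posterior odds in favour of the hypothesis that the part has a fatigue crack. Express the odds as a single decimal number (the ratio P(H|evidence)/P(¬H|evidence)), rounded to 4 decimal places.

Posterior odds ≈ 0.1399

Prior odds = 0.06/(1−0.06) = 0.063830. In log-odds, ln(0.063830) = -2.7515.
Add log likelihood ratio: ln(2.1923) = 0.78495.
Posterior log-odds = -1.9666, so posterior odds = exp(-1.9666) = 0.13993.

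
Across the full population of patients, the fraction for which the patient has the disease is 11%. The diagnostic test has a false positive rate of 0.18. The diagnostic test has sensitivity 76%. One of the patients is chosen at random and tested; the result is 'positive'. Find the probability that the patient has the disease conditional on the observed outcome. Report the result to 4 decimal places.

Write H for 'the patient has the disease'. Prior odds H:¬H = 0.11/0.89 = 0.12360. For the 'positive' outcome, the likelihood ratio is 0.76/0.18 = 4.2222.
Posterior odds = 0.12360 × 4.2222 = 0.52185, so P(H|E) = 0.52185/(1+0.52185) = 0.3429.

P(H | E) ≈ 0.3429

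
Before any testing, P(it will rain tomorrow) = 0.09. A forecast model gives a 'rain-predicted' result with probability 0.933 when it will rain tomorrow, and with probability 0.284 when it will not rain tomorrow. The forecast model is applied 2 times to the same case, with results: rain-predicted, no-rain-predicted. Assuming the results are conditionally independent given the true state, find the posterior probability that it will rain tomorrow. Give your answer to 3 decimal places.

Let H be the event that it will rain tomorrow; start with P(H) = 0.09. P('rain-predicted'|H) = 0.933, P('rain-predicted'|¬H) = 0.284.
Update on result 1 ('rain-predicted'): P(H) ← 0.933·0.0900 / (0.933·0.0900 + 0.284·0.9100) = 0.083970/0.34241 = 0.2452.
Update on result 2 ('no-rain-predicted'): P(H) ← 0.067·0.2452 / (0.067·0.2452 + 0.716·0.7548) = 0.016431/0.55684 = 0.0295.

Posterior P(H) ≈ 0.030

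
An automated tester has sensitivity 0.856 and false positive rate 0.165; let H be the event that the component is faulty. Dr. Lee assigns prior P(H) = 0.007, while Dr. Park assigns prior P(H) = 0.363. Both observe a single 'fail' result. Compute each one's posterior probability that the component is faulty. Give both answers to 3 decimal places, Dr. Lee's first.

Dr. Lee: 0.035; Dr. Park: 0.747

P('+'|H) = 0.856, P('+'|¬H) = 0.165.
Dr. Lee: numerator 0.856·0.007 = 0.0059920; evidence = 0.0059920+0.165·0.993 = 0.16984; posterior = 0.035.
Dr. Park: numerator 0.856·0.363 = 0.31073; evidence = 0.31073+0.165·0.637 = 0.41583; posterior = 0.747.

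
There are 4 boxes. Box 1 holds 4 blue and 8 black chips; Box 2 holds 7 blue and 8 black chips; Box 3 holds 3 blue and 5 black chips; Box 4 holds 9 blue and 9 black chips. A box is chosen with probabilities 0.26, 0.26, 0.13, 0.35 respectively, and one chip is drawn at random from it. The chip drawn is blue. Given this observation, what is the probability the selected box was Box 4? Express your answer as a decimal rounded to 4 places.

Tabulate prior·likelihood by source: [1] prior 0.26, lik 0.3333, product 0.08667; [2] prior 0.26, lik 0.4667, product 0.1213; [3] prior 0.13, lik 0.375, product 0.04875; [4] prior 0.35, lik 0.5, product 0.1750.
Normalizing constant = 0.43175; the posterior for Box 4 is its product over the sum, 0.1750/0.43175 = 0.4053.

Posterior probability ≈ 0.4053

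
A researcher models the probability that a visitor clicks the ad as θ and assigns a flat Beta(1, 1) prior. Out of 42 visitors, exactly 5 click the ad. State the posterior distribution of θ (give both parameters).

The binomial likelihood is conjugate to the Beta prior: with 5 successes and 37 failures, the posterior is Beta(1+5, 1+37) = Beta(6, 38).

Posterior: Beta(6, 38)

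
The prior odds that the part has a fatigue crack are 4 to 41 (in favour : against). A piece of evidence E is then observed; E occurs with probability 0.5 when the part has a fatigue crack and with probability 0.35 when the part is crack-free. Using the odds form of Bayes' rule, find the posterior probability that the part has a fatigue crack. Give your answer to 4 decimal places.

Prior odds = 4/41 = 0.097561. In log-odds, ln(0.097561) = -2.3273.
Add log likelihood ratio: ln(1.4286) = 0.35667.
Posterior log-odds = -1.9706, so posterior odds = exp(-1.9706) = 0.13937. Converting, P(H|E) = 0.13937/1.1394 = 0.1223.

Posterior probability ≈ 0.1223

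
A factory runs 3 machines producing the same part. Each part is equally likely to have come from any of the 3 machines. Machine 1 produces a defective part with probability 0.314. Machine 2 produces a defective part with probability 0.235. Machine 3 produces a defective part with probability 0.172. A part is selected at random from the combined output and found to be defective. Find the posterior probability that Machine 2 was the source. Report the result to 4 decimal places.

Tabulate prior·likelihood by source: [1] prior 0.333333, lik 0.314, product 0.1047; [2] prior 0.333333, lik 0.235, product 0.07833; [3] prior 0.333333, lik 0.172, product 0.05733.
Normalizing constant = 0.24033; the posterior for Machine 2 is its product over the sum, 0.07833/0.24033 = 0.3259.

Posterior probability ≈ 0.3259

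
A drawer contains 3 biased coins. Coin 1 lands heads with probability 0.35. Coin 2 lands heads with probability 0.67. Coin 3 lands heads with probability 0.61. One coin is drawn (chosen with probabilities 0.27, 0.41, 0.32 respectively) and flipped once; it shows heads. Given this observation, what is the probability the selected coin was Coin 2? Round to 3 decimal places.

Posterior probability ≈ 0.487

P(heads|C1) = 0.35; P(heads|C2) = 0.67; P(heads|C3) = 0.61.
Prior × likelihood for each source: 0.27·0.35=0.09450, 0.41·0.67=0.2747, 0.32·0.61=0.1952. Summing gives P(heads) = 0.56440.
P(Coin 2 | heads) = 0.2747 / 0.56440 = 0.487.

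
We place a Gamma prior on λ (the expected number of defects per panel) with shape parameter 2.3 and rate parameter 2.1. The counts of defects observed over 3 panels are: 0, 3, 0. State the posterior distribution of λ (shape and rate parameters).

Total count ∑xᵢ = 3 over n = 3 panels.
Gamma is conjugate to the Poisson likelihood: posterior is Gamma(shape = 2.3+3 = 5.3, rate = 2.1+3 = 5.1).

Posterior: Gamma(shape=5.3, rate=5.1)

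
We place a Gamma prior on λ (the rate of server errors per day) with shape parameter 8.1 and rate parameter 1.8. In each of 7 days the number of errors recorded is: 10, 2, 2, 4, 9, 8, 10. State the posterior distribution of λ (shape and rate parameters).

The Poisson likelihood adds the total count to the shape and the number of exposure periods to the rate. Here ∑xᵢ = 45 and n = 7, so shape 8.1→53.1 and rate 1.8→8.8.

Posterior: Gamma(shape=53.1, rate=8.8)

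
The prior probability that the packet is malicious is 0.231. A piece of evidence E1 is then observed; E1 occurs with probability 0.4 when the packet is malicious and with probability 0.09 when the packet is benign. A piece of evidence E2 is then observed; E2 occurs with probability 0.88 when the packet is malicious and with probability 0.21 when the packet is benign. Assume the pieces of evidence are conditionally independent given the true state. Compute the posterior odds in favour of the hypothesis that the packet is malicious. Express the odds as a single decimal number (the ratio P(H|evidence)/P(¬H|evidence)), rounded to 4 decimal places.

Posterior odds ≈ 5.5946

Prior odds = 0.231/(1−0.231) = 0.30039.
Likelihood ratio for E1 = 0.4/0.09 = 4.4444.
Likelihood ratio for E2 = 0.88/0.21 = 4.1905.
Posterior odds = prior odds × LR₁ × LR₂ = 5.5946.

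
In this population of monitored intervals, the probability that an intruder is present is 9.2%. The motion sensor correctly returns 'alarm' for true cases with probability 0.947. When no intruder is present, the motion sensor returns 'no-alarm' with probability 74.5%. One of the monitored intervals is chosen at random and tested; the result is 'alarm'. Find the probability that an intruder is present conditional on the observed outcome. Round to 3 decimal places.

P(H | E) ≈ 0.273

Write H for 'an intruder is present'. Prior odds H:¬H = 0.092/0.908 = 0.10132. For the 'alarm' outcome, the likelihood ratio is 0.947/0.255 = 3.7137.
Posterior odds = 0.10132 × 3.7137 = 0.37628, so P(H|E) = 0.37628/(1+0.37628) = 0.273.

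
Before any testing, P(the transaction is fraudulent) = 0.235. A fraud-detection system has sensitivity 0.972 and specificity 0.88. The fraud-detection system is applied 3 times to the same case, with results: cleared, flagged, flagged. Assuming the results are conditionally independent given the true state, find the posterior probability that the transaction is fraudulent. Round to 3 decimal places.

Posterior P(H) ≈ 0.391

With H the event that the transaction is fraudulent, the joint likelihood of the observed sequence is P(data|H) = 0.028·0.972·0.972 = 0.026454 and P(data|¬H) = 0.88·0.12·0.12 = 0.012672.
Bayes: P(H|data) = 0.235·0.026454 / (0.235·0.026454 + 0.765·0.012672) = 0.0062167/0.015911 = 0.3907.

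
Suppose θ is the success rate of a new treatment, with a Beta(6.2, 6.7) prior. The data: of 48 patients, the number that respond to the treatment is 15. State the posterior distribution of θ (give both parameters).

The binomial likelihood is conjugate to the Beta prior: with 15 successes and 33 failures, the posterior is Beta(6.2+15, 6.7+33) = Beta(21.2, 39.7).

Posterior: Beta(21.2, 39.7)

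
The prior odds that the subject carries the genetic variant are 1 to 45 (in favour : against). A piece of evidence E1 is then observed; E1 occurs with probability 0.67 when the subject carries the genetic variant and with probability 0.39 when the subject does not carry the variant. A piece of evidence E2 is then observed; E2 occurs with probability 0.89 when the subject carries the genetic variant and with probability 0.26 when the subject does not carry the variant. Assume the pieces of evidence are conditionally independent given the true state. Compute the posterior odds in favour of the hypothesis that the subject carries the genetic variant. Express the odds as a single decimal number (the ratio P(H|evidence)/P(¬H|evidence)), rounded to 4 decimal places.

Posterior odds ≈ 0.1307

Prior odds = 1/45 = 0.022222. In log-odds, ln(0.022222) = -3.8067.
Add log likelihood ratios: ln(1.7179) + ln(3.4231) = 1.7717.
Posterior log-odds = -2.0350, so posterior odds = exp(-2.0350) = 0.13068.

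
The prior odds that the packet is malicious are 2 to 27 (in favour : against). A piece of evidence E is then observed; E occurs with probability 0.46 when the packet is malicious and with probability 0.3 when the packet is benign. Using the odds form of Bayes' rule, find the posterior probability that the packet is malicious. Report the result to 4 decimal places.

Posterior probability ≈ 0.1020

Prior odds = 2/27 = 0.074074.
Likelihood ratio for E = 0.46/0.3 = 1.5333.
Posterior odds = prior odds × LR = 0.11358.
Posterior probability = odds/(1+odds) = 0.11358/1.1136 = 0.1020.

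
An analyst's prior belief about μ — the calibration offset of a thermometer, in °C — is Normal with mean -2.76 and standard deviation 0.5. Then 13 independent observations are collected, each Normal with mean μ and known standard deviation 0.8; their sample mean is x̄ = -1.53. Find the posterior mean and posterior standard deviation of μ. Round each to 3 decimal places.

Posterior mean ≈ -1.732; posterior SD ≈ 0.203

Prior precision 1/τ₀² = 1/0.5² = 4.00000; data precision n/σ² = 13/0.8² = 20.3125.
Posterior precision = 4.00000 + 20.3125 = 24.3125, giving posterior SD = 1/√24.3125 = 0.203.
Posterior mean = (4.00000·-2.76 + 20.3125·-1.53) / 24.3125 = -1.732.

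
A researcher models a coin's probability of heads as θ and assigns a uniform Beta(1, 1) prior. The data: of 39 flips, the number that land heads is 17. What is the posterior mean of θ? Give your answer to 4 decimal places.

The binomial likelihood is conjugate to the Beta prior: with 17 successes and 22 failures, the posterior is Beta(1+17, 1+22) = Beta(18, 23).
E[θ | data] = 18/(18+23) = 0.4390.

Posterior mean ≈ 0.4390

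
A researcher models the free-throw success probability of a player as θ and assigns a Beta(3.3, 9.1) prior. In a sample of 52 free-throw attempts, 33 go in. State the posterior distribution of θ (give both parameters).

Posterior: Beta(36.3, 28.1)

Observing 33 successes and 19 failures updates Beta(3.3, 9.1) by adding the success and failure counts to the two shape parameters: α = 3.3+33 = 36.3, β = 9.1+19 = 28.1.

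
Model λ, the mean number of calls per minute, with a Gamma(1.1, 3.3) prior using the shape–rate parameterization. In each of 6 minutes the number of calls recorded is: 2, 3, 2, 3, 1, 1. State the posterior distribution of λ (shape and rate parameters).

Total count ∑xᵢ = 12 over n = 6 minutes.
Gamma is conjugate to the Poisson likelihood: posterior is Gamma(shape = 1.1+12 = 13.1, rate = 3.3+6 = 9.3).

Posterior: Gamma(shape=13.1, rate=9.3)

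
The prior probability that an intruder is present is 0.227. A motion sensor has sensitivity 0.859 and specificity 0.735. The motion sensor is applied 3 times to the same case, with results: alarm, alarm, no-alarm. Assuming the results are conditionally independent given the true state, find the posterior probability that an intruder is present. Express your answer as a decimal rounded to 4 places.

Let H be the event that an intruder is present; start with P(H) = 0.227. P('alarm'|H) = 0.859, P('alarm'|¬H) = 0.265.
Update on result 1 ('alarm'): P(H) ← 0.859·0.2270 / (0.859·0.2270 + 0.265·0.7730) = 0.19499/0.39984 = 0.4877.
Update on result 2 ('alarm'): P(H) ← 0.859·0.4877 / (0.859·0.4877 + 0.265·0.5123) = 0.41892/0.55468 = 0.7552.
Update on result 3 ('no-alarm'): P(H) ← 0.141·0.7552 / (0.141·0.7552 + 0.735·0.2448) = 0.10649/0.28639 = 0.3718.

Posterior P(H) ≈ 0.3718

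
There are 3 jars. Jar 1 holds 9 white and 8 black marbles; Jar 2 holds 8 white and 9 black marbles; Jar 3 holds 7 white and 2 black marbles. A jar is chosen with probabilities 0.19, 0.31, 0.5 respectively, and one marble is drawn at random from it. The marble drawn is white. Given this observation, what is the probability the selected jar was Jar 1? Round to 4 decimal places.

P(white|Jar 1) = 0.5294; P(white|Jar 2) = 0.4706; P(white|Jar 3) = 0.7778.
Prior × likelihood for each source: 0.19·0.5294=0.1006, 0.31·0.4706=0.1459, 0.5·0.7778=0.3889. Summing gives P(white) = 0.63536.
P(Jar 1 | white) = 0.1006 / 0.63536 = 0.1583.

Posterior probability ≈ 0.1583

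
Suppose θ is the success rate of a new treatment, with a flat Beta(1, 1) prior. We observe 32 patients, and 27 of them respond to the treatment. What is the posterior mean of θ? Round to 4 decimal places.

Posterior mean ≈ 0.8235

Observing 27 successes and 5 failures updates Beta(1, 1) by adding the success and failure counts to the two shape parameters: α = 1+27 = 28, β = 1+5 = 6.
Posterior mean = α/(α+β) = 28/34 = 0.8235.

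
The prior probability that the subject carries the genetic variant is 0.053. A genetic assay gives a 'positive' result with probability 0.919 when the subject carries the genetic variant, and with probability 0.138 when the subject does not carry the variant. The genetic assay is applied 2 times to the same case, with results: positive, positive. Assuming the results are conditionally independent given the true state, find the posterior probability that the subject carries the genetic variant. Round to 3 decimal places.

Posterior P(H) ≈ 0.713

Let H be the event that the subject carries the genetic variant; start with P(H) = 0.053. P('positive'|H) = 0.919, P('positive'|¬H) = 0.138.
Update on result 1 ('positive'): P(H) ← 0.919·0.0530 / (0.919·0.0530 + 0.138·0.9470) = 0.048707/0.17939 = 0.2715.
Update on result 2 ('positive'): P(H) ← 0.919·0.2715 / (0.919·0.2715 + 0.138·0.7285) = 0.24952/0.35005 = 0.7128.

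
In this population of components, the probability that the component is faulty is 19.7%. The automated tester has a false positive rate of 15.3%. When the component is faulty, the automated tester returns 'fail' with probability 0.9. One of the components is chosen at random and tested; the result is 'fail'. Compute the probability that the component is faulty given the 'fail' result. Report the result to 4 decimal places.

P(H | E) ≈ 0.5907

Let H be the event that the component is faulty. P(H) = 0.197, so P(¬H) = 0.803. With E the 'fail' result, P(E|H) = 0.9 and P(E|¬H) = 0.153.
P(E) = 0.9·0.197 + 0.153·0.803 = 0.17730 + 0.12286 = 0.30016.
By Bayes' theorem, P(H|E) = 0.17730 / 0.30016 = 0.5907.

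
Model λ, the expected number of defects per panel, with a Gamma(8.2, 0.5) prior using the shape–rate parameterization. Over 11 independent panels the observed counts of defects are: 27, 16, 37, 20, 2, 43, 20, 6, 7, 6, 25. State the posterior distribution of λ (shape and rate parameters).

Posterior: Gamma(shape=217.2, rate=11.5)

Total count ∑xᵢ = 209 over n = 11 panels.
Gamma is conjugate to the Poisson likelihood: posterior is Gamma(shape = 8.2+209 = 217.2, rate = 0.5+11 = 11.5).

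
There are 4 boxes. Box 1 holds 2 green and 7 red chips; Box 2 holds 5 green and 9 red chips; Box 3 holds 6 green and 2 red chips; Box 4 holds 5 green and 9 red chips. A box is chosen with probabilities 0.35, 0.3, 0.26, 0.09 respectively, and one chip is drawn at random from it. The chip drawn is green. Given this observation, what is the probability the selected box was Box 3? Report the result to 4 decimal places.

Posterior probability ≈ 0.4732

Tabulate prior·likelihood by source: [1] prior 0.35, lik 0.2222, product 0.07778; [2] prior 0.3, lik 0.3571, product 0.1071; [3] prior 0.26, lik 0.75, product 0.1950; [4] prior 0.09, lik 0.3571, product 0.03214.
Normalizing constant = 0.41206; the posterior for Box 3 is its product over the sum, 0.1950/0.41206 = 0.4732.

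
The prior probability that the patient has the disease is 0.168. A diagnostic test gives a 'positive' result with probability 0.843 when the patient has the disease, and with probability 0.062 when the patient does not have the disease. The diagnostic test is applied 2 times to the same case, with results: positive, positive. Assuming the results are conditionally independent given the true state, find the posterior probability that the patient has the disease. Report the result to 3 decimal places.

With H the event that the patient has the disease, the joint likelihood of the observed sequence is P(data|H) = 0.843·0.843 = 0.71065 and P(data|¬H) = 0.062·0.062 = 0.0038440.
Bayes: P(H|data) = 0.168·0.71065 / (0.168·0.71065 + 0.832·0.0038440) = 0.11939/0.12259 = 0.9739.

Posterior P(H) ≈ 0.974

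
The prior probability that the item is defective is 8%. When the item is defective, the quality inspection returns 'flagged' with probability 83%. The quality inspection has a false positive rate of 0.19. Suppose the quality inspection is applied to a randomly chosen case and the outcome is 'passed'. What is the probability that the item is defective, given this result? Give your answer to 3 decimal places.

Write H for 'the item is defective'. Prior odds H:¬H = 0.08/0.92 = 0.086957. For the 'passed' outcome, the likelihood ratio is 0.17/0.81 = 0.20988.
Posterior odds = 0.086957 × 0.20988 = 0.018250, so P(H|E) = 0.018250/(1+0.018250) = 0.018.

P(H | E) ≈ 0.018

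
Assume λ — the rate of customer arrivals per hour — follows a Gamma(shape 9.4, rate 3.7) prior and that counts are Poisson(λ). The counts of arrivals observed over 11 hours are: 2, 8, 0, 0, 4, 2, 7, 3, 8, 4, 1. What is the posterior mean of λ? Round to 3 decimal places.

Posterior mean ≈ 3.293

The Poisson likelihood adds the total count to the shape and the number of exposure periods to the rate. Here ∑xᵢ = 39 and n = 11, so shape 9.4→48.4 and rate 3.7→14.7.
Posterior mean = shape/rate = 48.4/14.7 = 3.293.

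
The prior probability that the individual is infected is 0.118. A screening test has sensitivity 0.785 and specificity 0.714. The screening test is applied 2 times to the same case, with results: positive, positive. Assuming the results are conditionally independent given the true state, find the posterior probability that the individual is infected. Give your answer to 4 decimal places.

Let H be the event that the individual is infected; start with P(H) = 0.118. P('positive'|H) = 0.785, P('positive'|¬H) = 0.286.
Update on result 1 ('positive'): P(H) ← 0.785·0.1180 / (0.785·0.1180 + 0.286·0.8820) = 0.092630/0.34488 = 0.2686.
Update on result 2 ('positive'): P(H) ← 0.785·0.2686 / (0.785·0.2686 + 0.286·0.7314) = 0.21084/0.42002 = 0.5020.

Posterior P(H) ≈ 0.5020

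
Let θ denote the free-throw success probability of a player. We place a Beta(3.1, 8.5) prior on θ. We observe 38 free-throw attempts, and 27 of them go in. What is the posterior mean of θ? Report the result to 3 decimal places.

The binomial likelihood is conjugate to the Beta prior: with 27 successes and 11 failures, the posterior is Beta(3.1+27, 8.5+11) = Beta(30.1, 19.5).
E[θ | data] = 30.1/(30.1+19.5) = 0.607.

Posterior mean ≈ 0.607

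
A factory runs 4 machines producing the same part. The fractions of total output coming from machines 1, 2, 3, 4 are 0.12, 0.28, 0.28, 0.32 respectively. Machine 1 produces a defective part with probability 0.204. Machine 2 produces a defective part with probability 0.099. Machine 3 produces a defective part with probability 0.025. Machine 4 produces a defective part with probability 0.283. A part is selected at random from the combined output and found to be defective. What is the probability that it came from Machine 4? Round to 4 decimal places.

P(defective|M1) = 0.204; P(defective|M2) = 0.099; P(defective|M3) = 0.025; P(defective|M4) = 0.283.
Prior × likelihood for each source: 0.12·0.204=0.02448, 0.28·0.099=0.02772, 0.28·0.025=0.007000, 0.32·0.283=0.09056. Summing gives P(defective) = 0.14976.
P(Machine 4 | defective) = 0.09056 / 0.14976 = 0.6047.

Posterior probability ≈ 0.6047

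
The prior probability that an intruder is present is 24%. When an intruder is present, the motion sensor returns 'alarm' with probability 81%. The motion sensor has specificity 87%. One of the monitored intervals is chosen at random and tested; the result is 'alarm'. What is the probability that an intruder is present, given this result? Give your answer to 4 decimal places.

Write H for 'an intruder is present'. Prior odds H:¬H = 0.24/0.76 = 0.31579. For the 'alarm' outcome, the likelihood ratio is 0.81/0.13 = 6.2308.
Posterior odds = 0.31579 × 6.2308 = 1.9676, so P(H|E) = 1.9676/(1+1.9676) = 0.6630.

P(H | E) ≈ 0.6630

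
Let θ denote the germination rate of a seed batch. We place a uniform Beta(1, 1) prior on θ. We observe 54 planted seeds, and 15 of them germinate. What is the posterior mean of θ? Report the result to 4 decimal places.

The binomial likelihood is conjugate to the Beta prior: with 15 successes and 39 failures, the posterior is Beta(1+15, 1+39) = Beta(16, 40).
E[θ | data] = 16/(16+40) = 0.2857.

Posterior mean ≈ 0.2857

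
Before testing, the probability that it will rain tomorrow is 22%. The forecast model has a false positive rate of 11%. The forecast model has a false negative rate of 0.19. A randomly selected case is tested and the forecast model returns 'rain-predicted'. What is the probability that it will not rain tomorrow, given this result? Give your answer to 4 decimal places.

Let H be the event that it will rain tomorrow. P(H) = 0.22, so P(¬H) = 0.78. With E the 'rain-predicted' result, P(E|H) = 0.81 and P(E|¬H) = 0.11.
P(E) = 0.81·0.22 + 0.11·0.78 = 0.17820 + 0.085800 = 0.26400.
By Bayes' theorem, P(H|E) = 0.17820 / 0.26400 = 0.6750. Hence P(¬H|E) = 1 − 0.6750 = 0.3250.

P(¬H | E) ≈ 0.3250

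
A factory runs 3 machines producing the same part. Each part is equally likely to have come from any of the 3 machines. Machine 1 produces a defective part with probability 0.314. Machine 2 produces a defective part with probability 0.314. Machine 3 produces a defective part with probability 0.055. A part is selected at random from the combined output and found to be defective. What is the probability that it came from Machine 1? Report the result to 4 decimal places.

P(defective|M1) = 0.314; P(defective|M2) = 0.314; P(defective|M3) = 0.055.
Prior × likelihood for each source: 0.333333·0.314=0.1047, 0.333333·0.314=0.1047, 0.333333·0.055=0.01833. Summing gives P(defective) = 0.22767.
P(Machine 1 | defective) = 0.1047 / 0.22767 = 0.4597.

Posterior probability ≈ 0.4597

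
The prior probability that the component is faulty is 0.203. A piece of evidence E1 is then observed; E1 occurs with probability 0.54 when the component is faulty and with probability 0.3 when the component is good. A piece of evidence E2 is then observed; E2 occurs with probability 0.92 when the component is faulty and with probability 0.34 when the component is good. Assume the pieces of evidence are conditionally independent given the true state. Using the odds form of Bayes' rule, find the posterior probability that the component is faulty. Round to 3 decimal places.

Prior odds = 0.203/(1−0.203) = 0.25471.
Likelihood ratio for E1 = 0.54/0.3 = 1.8000.
Likelihood ratio for E2 = 0.92/0.34 = 2.7059.
Posterior odds = prior odds × LR₁ × LR₂ = 1.2406.
Posterior probability = odds/(1+odds) = 1.2406/2.2406 = 0.554.

Posterior probability ≈ 0.554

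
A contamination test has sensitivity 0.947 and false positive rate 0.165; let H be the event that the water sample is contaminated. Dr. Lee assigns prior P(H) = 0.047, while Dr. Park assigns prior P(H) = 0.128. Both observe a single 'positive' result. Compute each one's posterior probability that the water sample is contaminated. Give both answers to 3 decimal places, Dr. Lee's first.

Dr. Lee: 0.221; Dr. Park: 0.457

P('+'|H) = 0.947, P('+'|¬H) = 0.165.
Dr. Lee: numerator 0.947·0.047 = 0.044509; evidence = 0.044509+0.165·0.953 = 0.20175; posterior = 0.221.
Dr. Park: numerator 0.947·0.128 = 0.12122; evidence = 0.12122+0.165·0.872 = 0.26510; posterior = 0.457.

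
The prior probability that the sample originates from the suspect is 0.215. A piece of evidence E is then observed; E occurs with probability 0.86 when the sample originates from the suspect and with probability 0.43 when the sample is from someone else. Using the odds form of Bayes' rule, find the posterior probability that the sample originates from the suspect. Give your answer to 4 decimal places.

Posterior probability ≈ 0.3539

Prior odds = 0.215/(1−0.215) = 0.27389.
Likelihood ratio for E = 0.86/0.43 = 2.0000.
Posterior odds = prior odds × LR = 0.54777.
Posterior probability = odds/(1+odds) = 0.54777/1.5478 = 0.3539.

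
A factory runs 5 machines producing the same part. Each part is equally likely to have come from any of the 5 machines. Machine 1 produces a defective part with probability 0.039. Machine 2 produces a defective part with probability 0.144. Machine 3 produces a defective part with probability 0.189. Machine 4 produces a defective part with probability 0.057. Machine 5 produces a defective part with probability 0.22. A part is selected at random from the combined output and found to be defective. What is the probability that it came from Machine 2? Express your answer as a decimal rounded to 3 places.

Posterior probability ≈ 0.222

P(defective|M1) = 0.039; P(defective|M2) = 0.144; P(defective|M3) = 0.189; P(defective|M4) = 0.057; P(defective|M5) = 0.22.
Prior × likelihood for each source: 0.2·0.039=0.007800, 0.2·0.144=0.02880, 0.2·0.189=0.03780, 0.2·0.057=0.01140, 0.2·0.22=0.04400. Summing gives P(defective) = 0.12980.
P(Machine 2 | defective) = 0.02880 / 0.12980 = 0.222.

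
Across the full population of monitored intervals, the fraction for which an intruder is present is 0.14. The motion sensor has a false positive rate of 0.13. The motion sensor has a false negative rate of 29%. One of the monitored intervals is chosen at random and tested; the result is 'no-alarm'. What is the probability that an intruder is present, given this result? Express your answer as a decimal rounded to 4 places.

Let H be the event that an intruder is present. P(H) = 0.14, so P(¬H) = 0.86. With E the 'no-alarm' result, P(E|H) = 0.29 and P(E|¬H) = 0.87.
P(E) = 0.29·0.14 + 0.87·0.86 = 0.040600 + 0.74820 = 0.78880.
By Bayes' theorem, P(H|E) = 0.040600 / 0.78880 = 0.0515.

P(H | E) ≈ 0.0515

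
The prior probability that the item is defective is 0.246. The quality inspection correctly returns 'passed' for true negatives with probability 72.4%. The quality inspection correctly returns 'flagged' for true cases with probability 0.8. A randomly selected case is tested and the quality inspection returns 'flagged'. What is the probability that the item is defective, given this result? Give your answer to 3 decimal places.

Let H be the event that the item is defective. P(H) = 0.246, so P(¬H) = 0.754. With E the 'flagged' result, P(E|H) = 0.8 and P(E|¬H) = 0.276.
P(E) = 0.8·0.246 + 0.276·0.754 = 0.19680 + 0.20810 = 0.40490.
By Bayes' theorem, P(H|E) = 0.19680 / 0.40490 = 0.486.

P(H | E) ≈ 0.486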